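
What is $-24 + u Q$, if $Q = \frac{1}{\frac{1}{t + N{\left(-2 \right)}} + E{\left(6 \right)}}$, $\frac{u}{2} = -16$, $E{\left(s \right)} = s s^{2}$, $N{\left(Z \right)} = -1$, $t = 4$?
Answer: $- \frac{15672}{649} \approx -24.148$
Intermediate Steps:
$E{\left(s \right)} = s^{3}$
$u = -32$ ($u = 2 \left(-16\right) = -32$)
$Q = \frac{3}{649}$ ($Q = \frac{1}{\frac{1}{4 - 1} + 6^{3}} = \frac{1}{\frac{1}{3} + 216} = \frac{1}{\frac{649}{3}} = \frac{3}{649} \approx 0.0046225$)
$-24 + u Q = -24 - \frac{96}{649} = - \frac{15672}{649}$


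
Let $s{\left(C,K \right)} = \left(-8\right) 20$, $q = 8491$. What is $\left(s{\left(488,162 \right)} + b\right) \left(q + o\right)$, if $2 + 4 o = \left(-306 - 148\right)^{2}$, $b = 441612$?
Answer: $26495728314$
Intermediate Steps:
$o = \frac{103057}{2}$ ($o = - \frac{1}{2} + \frac{\left(-306 - 148\right)^{2}}{4} = - \frac{1}{2} + \frac{\left(-454\right)^{2}}{4} = - \frac{1}{2} + \frac{1}{4} \cdot 206116 = - \frac{1}{2} + 51529 = \frac{103057}{2} \approx 51529.0$)
$s{\left(C,K \right)} = -160$
$\left(s{\left(488,162 \right)} + b\right) \left(q + o\right) = \left(-160 + 441612\right) \left(8491 + \frac{103057}{2}\right) = 441452 \cdot \frac{120039}{2} = 26495728314$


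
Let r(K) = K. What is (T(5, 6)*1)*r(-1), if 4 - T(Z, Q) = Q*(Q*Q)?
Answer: 212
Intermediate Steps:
T(Z, Q) = 4 - Q**3 (T(Z, Q) = 4 - Q*Q*Q = 4 - Q*Q**2 = 4 - Q**3)
(T(5, 6)*1)*r(-1) = ((4 - 1*6**3)*1)*(-1) = ((4 - 1*216)*1)*(-1) = ((4 - 216)*1)*(-1) = -212*1*(-1) = -212*(-1) = 212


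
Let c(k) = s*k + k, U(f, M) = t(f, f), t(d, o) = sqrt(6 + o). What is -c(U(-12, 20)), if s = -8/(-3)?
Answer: -11*I*sqrt(6)/3 ≈ -8.9815*I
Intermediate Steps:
s = 8/3 (s = -8*(-1/3) = 8/3 ≈ 2.6667)
U(f, M) = sqrt(6 + f)
c(k) = 11*k/3 (c(k) = 8*k/3 + k = 11*k/3)
-c(U(-12, 20)) = -11*sqrt(6 - 12)/3 = -11*sqrt(-6)/3 = -11*I*sqrt(6)/3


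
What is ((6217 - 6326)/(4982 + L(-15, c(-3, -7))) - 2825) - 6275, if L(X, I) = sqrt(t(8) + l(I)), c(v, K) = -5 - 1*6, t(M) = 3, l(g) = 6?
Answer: -45363609/4985 ≈ -9100.0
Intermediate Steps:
c(v, K) = -11 (c(v, K) = -5 - 6 = -11)
L(X, I) = 3 (L(X, I) = sqrt(3 + 6) = sqrt(9) = 3)
((6217 - 6326)/(4982 + L(-15, c(-3, -7))) - 2825) - 6275 = ((6217 - 6326)/(4982 + 3) - 2825) - 6275 = (-109/4985 - 2825) - 6275 = -14082734/4985 - 6275 = -45363609/4985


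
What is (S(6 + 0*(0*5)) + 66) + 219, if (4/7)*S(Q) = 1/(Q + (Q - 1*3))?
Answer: 10267/36 ≈ 285.19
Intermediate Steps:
S(Q) = 7/(4*(-3 + 2*Q)) (S(Q) = 7/(4*(Q + (Q - 1*3))) = 7/(4*(Q + (Q - 3))) = 7/(4*(Q + (-3 + Q))) = 7/(4*(-3 + 2*Q)))
(S(6 + 0*(0*5)) + 66) + 219 = (7/(4*(-3 + 2*(6 + 0*(0*5)))) + 66) + 219 = (7/(4*(-3 + 2*(6 + 0*0))) + 66) + 219 = (7/(4*(-3 + 2*(6 + 0))) + 66) + 219 = (7/(4*(-3 + 2*6)) + 66) + 219 = (7/(4*(-3 + 12)) + 66) + 219 = ((7/4)/9 + 66) + 219 = ((7/4)*(1/9) + 66) + 219 = (7/36 + 66) + 219 = 2383/36 + 219 = 10267/36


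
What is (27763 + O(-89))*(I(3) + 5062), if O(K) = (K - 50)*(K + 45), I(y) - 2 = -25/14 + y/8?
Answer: 9604865895/56 ≈ 1.7152e+8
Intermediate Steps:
I(y) = 3/14 + y/8 (I(y) = 2 + (-25/14 + y/8) = 3/14 + y/8)
O(K) = (-50 + K)*(45 + K)
(27763 + O(-89))*(I(3) + 5062) = (27763 + (-2250 + (-89)² - 5*(-89)))*((3/14 + (⅛)*3) + 5062) = (27763 + (-2250 + 7921 + 445))*((3/14 + 3/8) + 5062) = (27763 + 6116)*(33/56 + 5062) = 33879*(283505/56) = 9604865895/56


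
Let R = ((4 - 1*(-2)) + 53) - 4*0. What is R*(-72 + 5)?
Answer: -3953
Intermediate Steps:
R = 59 (R = ((4 + 2) + 53) + 0 = (6 + 53) + 0 = 59 + 0 = 59)
R*(-72 + 5) = 59*(-72 + 5) = 59*(-67) = -3953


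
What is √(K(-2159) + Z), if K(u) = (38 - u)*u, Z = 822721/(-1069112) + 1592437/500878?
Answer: I*√1734909150532561131738524838/19124810012 ≈ 2177.9*I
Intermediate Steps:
Z = 92172189779/38249620024 (Z = 822721*(-1/1069112) + 1592437*(1/500878) = -822721/1069112 + 227491/71554 = 92172189779/38249620024 ≈ 2.4098)
K(u) = u*(38 - u)
√(K(-2159) + Z) = √(-2159*(38 - 1*(-2159)) + 92172189779/38249620024) = √(-2159*(38 + 2159) + 92172189779/38249620024) = √(-2159*2197 + 92172189779/38249620024) = √(-4743323 + 92172189779/38249620024) = √(-181430210228909973/38249620024) = I*√1734909150532561131738524838/19124810012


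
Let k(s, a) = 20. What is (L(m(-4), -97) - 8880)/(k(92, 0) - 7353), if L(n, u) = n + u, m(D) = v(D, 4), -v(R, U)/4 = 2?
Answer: 8985/7333 ≈ 1.2253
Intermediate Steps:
v(R, U) = -8 (v(R, U) = -4*2 = -8)
m(D) = -8
(L(m(-4), -97) - 8880)/(k(92, 0) - 7353) = ((-8 - 97) - 8880)/(20 - 7353) = (-105 - 8880)/(-7333) = -8985*(-1/7333) = 8985/7333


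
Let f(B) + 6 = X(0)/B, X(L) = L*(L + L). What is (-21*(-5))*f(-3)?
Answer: -630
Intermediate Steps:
X(L) = 2*L² (X(L) = L*(2*L) = 2*L²)
f(B) = -6 (f(B) = -6 + (2*0²)/B = -6 + (2*0)/B = -6 + 0/B = -6 + 0 = -6)
(-21*(-5))*f(-3) = -21*(-5)*(-6) = 105*(-6) = -630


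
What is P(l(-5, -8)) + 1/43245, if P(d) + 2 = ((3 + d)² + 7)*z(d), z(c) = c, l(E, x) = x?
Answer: -11157209/43245 ≈ -258.00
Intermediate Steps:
P(d) = -2 + d*(7 + (3 + d)²) (P(d) = -2 + ((3 + d)² + 7)*d = -2 + (7 + (3 + d)²)*d = -2 + d*(7 + (3 + d)²))
P(l(-5, -8)) + 1/43245 = (-2 + 7*(-8) - 8*(3 - 8)²) + 1/43245 = (-2 - 56 - 8*(-5)²) + 1/43245 = (-2 - 56 - 8*25) + 1/43245 = (-2 - 56 - 200) + 1/43245 = -258 + 1/43245 = -11157209/43245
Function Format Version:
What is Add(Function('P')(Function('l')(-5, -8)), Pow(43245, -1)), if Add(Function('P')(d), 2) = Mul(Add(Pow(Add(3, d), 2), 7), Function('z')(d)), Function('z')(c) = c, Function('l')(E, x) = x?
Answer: Rational(-11157209, 43245) ≈ -258.00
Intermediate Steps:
Function('P')(d) = Add(-2, Mul(d, Add(7, Pow(Add(3, d), 2)))) (Function('P')(d) = Add(-2, Mul(Add(Pow(Add(3, d), 2), 7), d)) = Add(-2, Mul(Add(7, Pow(Add(3, d), 2)), d)) = Add(-2, Mul(d, Add(7, Pow(Add(3, d), 2)))))
Add(Function('P')(Function('l')(-5, -8)), Pow(43245, -1)) = Add(Add(-2, Mul(7, -8), Mul(-8, Pow(Add(3, -8), 2))), Pow(43245, -1)) = Add(Add(-2, -56, Mul(-8, Pow(-5, 2))), Rational(1, 43245)) = Add(Add(-2, -56, Mul(-8, 25)), Rational(1, 43245)) = Add(Add(-2, -56, -200), Rational(1, 43245)) = Add(-258, Rational(1, 43245)) = Rational(-11157209, 43245)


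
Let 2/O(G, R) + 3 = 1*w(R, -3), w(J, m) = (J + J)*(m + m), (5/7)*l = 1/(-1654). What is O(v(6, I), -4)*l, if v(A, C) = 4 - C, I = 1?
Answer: -7/186075 ≈ -3.7619e-5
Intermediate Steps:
l = -7/8270 (l = (7/5)/(-1654) = (7/5)*(-1/1654) = -7/8270 ≈ -0.00084643)
w(J, m) = 4*J*m (w(J, m) = (2*J)*(2*m) = 4*J*m)
O(G, R) = 2/(-3 - 12*R) (O(G, R) = 2/(-3 + 1*(4*R*(-3))) = 2/(-3 + 1*(-12*R)) = 2/(-3 - 12*R))
O(v(6, I), -4)*l = (2/(3*(-1 - 4*(-4))))*(-7/8270) = (2/(3*(-1 + 16)))*(-7/8270) = ((2/3)/15)*(-7/8270) = ((2/3)*(1/15))*(-7/8270) = (2/45)*(-7/8270) = -7/186075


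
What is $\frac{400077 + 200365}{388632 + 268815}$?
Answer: $\frac{600442}{657447} \approx 0.91329$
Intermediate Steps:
$\frac{400077 + 200365}{388632 + 268815} = \frac{600442}{657447}$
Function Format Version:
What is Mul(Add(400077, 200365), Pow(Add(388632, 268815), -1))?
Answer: Rational(600442, 657447) ≈ 0.91329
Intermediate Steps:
Mul(Add(400077, 200365), Pow(Add(388632, 268815), -1)) = Mul(600442, Pow(657447, -1)) = Mul(600442, Rational(1, 657447)) = Rational(600442, 657447)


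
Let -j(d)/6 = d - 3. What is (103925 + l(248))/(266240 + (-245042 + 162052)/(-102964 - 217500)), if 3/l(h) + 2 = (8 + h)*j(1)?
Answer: 25560990011348/65483421083625 ≈ 0.39034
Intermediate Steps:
j(d) = 18 - 6*d (j(d) = -6*(d - 3) = -6*(-3 + d) = 18 - 6*d)
l(h) = 3/(94 + 12*h) (l(h) = 3/(-2 + (8 + h)*(18 - 6*1)) = 3/(-2 + (8 + h)*(18 - 6)) = 3/(-2 + (8 + h)*12) = 3/(-2 + (96 + 12*h)) = 3/(94 + 12*h))
(103925 + l(248))/(266240 + (-245042 + 162052)/(-102964 - 217500)) = (103925 + 3/(2*(47 + 6*248)))/(266240 + (-245042 + 162052)/(-102964 - 217500)) = (103925 + 3/(2*(47 + 1488)))/(266240 - 82990/(-320464)) = (103925 + (3/2)/1535)/(266240 - 82990*(-1/320464)) = (103925 + (3/2)*(1/1535))/(266240 + 41495/160232) = (103925 + 3/3070)/(42660209175/160232) = (319049753/3070)*(160232/42660209175) = 25560990011348/65483421083625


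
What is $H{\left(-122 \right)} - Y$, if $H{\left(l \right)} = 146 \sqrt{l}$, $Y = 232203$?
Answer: $-232203 + 146 i \sqrt{122} \approx -2.322 \cdot 10^{5} + 1612.6 i$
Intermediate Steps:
$H{\left(-122 \right)} - Y = 146 \sqrt{-122} - 232203 = 146 i \sqrt{122} - 232203 = -232203 + 146 i \sqrt{122}$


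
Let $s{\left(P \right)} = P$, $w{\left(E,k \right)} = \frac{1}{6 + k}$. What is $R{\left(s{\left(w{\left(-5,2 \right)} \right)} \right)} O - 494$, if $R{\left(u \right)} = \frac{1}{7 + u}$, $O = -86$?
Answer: $- \frac{28846}{57} \approx -506.07$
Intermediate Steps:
$R{\left(s{\left(w{\left(-5,2 \right)} \right)} \right)} O - 494 = \frac{1}{7 + \frac{1}{6 + 2}} \left(-86\right) - 494 = \frac{1}{7 + \frac{1}{8}} \left(-86\right) - 494 = \frac{1}{\frac{57}{8}} \left(-86\right) - 494 = \frac{8}{57} \left(-86\right) - 494 = - \frac{688}{57} - 494 = - \frac{28846}{57}$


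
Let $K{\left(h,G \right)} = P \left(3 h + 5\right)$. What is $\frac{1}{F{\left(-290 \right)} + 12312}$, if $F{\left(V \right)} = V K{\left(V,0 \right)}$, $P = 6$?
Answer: $\frac{1}{1517412} \approx 6.5902 \cdot 10^{-7}$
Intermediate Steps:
$K{\left(h,G \right)} = 30 + 18 h$ ($K{\left(h,G \right)} = 6 \left(3 h + 5\right) = 6 \left(5 + 3 h\right) = 30 + 18 h$)
$F{\left(V \right)} = V \left(30 + 18 V\right)$
$\frac{1}{F{\left(-290 \right)} + 12312} = \frac{1}{6 \left(-290\right) \left(5 + 3 \left(-290\right)\right) + 12312} = \frac{1}{6 \left(-290\right) \left(5 - 870\right) + 12312} = \frac{1}{6 \left(-290\right) \left(-865\right) + 12312} = \frac{1}{1505100 + 12312} = \frac{1}{1517412}$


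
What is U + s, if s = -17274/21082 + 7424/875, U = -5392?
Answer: -49661738991/9223375 ≈ -5384.3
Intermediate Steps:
s = 70699009/9223375 (s = -17274*1/21082 + 7424*(1/875) = -8637/10541 + 7424/875 = 70699009/9223375 ≈ 7.6652)
U + s = -5392 + 70699009/9223375 = -49661738991/9223375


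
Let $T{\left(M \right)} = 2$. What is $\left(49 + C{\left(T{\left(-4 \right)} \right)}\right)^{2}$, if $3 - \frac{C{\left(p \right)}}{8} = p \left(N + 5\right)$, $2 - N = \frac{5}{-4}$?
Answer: $3481$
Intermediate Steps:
$N = \frac{13}{4}$ ($N = 2 - \frac{5}{-4} = 2 - 5 \left(- \frac{1}{4}\right) = 2 - - \frac{5}{4} = 2 + \frac{5}{4} = \frac{13}{4} \approx 3.25$)
$C{\left(p \right)} = 24 - 66 p$ ($C{\left(p \right)} = 24 - 8 p \left(\frac{13}{4} + 5\right) = 24 - 8 p \frac{33}{4} = 24 - 8 \frac{33 p}{4} = 24 - 66 p$)
$\left(49 + C{\left(T{\left(-4 \right)} \right)}\right)^{2} = \left(49 + \left(24 - 132\right)\right)^{2} = \left(49 - 108\right)^{2} = \left(-59\right)^{2} = 3481$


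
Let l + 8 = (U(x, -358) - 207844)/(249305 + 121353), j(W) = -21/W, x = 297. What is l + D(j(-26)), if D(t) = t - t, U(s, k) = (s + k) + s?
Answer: -1586436/185329 ≈ -8.5601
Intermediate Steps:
U(s, k) = k + 2*s (U(s, k) = (k + s) + s = k + 2*s)
D(t) = 0
l = -1586436/185329 (l = -8 + ((-358 + 2*297) - 207844)/(249305 + 121353) = -8 + ((-358 + 594) - 207844)/370658 = -8 + (236 - 207844)*(1/370658) = -8 - 207608*1/370658 = -8 - 103804/185329 = -1586436/185329 ≈ -8.5601)
l + D(j(-26)) = -1586436/185329 + 0 = -1586436/185329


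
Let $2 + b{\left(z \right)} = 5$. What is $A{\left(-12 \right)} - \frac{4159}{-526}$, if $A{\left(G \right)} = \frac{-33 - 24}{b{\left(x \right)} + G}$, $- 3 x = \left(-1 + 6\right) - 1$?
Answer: $\frac{22471}{1578} \approx 14.24$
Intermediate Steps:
$x = - \frac{4}{3}$ ($x = - \frac{\left(-1 + 6\right) - 1}{3} = - \frac{5 - 1}{3} = \left(- \frac{1}{3}\right) 4 = - \frac{4}{3} \approx -1.3333$)
$b{\left(z \right)} = 3$ ($b{\left(z \right)} = -2 + 5 = 3$)
$A{\left(G \right)} = - \frac{57}{3 + G}$ ($A{\left(G \right)} = \frac{-33 - 24}{3 + G} = - \frac{57}{3 + G}$)
$A{\left(-12 \right)} - \frac{4159}{-526} = - \frac{57}{3 - 12} - \frac{4159}{-526} = - \frac{57}{-9} - - \frac{4159}{526} = \left(-57\right) \left(- \frac{1}{9}\right) + \frac{4159}{526} = \frac{19}{3} + \frac{4159}{526} = \frac{22471}{1578}$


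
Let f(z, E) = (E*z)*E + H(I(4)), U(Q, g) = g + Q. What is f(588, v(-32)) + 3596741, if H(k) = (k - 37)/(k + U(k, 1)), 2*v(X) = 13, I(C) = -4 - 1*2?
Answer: 39837467/11 ≈ 3.6216e+6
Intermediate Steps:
I(C) = -6 (I(C) = -4 - 2 = -6)
v(X) = 13/2 (v(X) = (1/2)*13 = 13/2)
U(Q, g) = Q + g
H(k) = (-37 + k)/(1 + 2*k) (H(k) = (k - 37)/(k + (k + 1)) = (-37 + k)/(k + (1 + k)) = (-37 + k)/(1 + 2*k))
f(z, E) = 43/11 + z*E**2 (f(z, E) = (E*z)*E + (-37 - 6)/(1 + 2*(-6)) = z*E**2 - 43/(1 - 12) = z*E**2 - 43/(-11) = z*E**2 - 1/11*(-43) = z*E**2 + 43/11 = 43/11 + z*E**2)
f(588, v(-32)) + 3596741 = (43/11 + 588*(13/2)**2) + 3596741 = (43/11 + 588*(169/4)) + 3596741 = (43/11 + 24843) + 3596741 = 273316/11 + 3596741 = 39837467/11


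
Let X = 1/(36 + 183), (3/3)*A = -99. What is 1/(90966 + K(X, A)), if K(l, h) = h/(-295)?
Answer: 295/26835069 ≈ 1.0993e-5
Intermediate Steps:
A = -99
X = 1/219 ≈ 0.0045662
K(l, h) = -h/295 (K(l, h) = h*(-1/295) = -h/295)
1/(90966 + K(X, A)) = 1/(90966 - 1/295*(-99)) = 1/(90966 + 99/295) = 1/(26835069/295) = 295/26835069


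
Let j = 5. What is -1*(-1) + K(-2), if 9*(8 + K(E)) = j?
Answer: -58/9 ≈ -6.4444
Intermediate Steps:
K(E) = -67/9 (K(E) = -8 + (⅑)*5 = -8 + 5/9 = -67/9)
-1*(-1) + K(-2) = -1*(-1) - 67/9 = 1 - 67/9 = -58/9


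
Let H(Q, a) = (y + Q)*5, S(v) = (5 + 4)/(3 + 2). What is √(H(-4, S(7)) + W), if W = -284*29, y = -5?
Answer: 91*I ≈ 91.0*I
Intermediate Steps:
S(v) = 9/5
H(Q, a) = -25 + 5*Q (H(Q, a) = (-5 + Q)*5 = -25 + 5*Q)
W = -8236
√(H(-4, S(7)) + W) = √((-25 + 5*(-4)) - 8236) = √((-25 - 20) - 8236) = √(-45 - 8236) = √(-8281) = 91*I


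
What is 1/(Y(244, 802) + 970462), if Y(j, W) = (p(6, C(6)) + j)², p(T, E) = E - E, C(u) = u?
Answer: 1/1029998 ≈ 9.7087e-7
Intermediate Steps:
p(T, E) = 0
Y(j, W) = j² (Y(j, W) = (0 + j)² = j²)
1/(Y(244, 802) + 970462) = 1/(244² + 970462) = 1/(59536 + 970462) = 1/1029998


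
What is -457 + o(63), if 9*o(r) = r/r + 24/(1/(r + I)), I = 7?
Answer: -2432/9 ≈ -270.22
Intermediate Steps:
o(r) = 169/9 + 8*r/3 (o(r) = (r/r + 24/(1/(r + 7)))/9 = (1 + 24/(1/(7 + r)))/9 = (1 + 24*(7 + r))/9 = (1 + (168 + 24*r))/9 = (169 + 24*r)/9 = 169/9 + 8*r/3)
-457 + o(63) = -457 + (169/9 + (8/3)*63) = -457 + (169/9 + 168) = -457 + 1681/9 = -2432/9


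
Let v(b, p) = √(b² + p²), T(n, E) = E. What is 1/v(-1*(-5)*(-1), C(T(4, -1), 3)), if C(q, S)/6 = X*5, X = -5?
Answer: √901/4505 ≈ 0.0066630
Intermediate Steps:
C(q, S) = -150 (C(q, S) = 6*(-5*5) = 6*(-25) = -150)
1/v(-1*(-5)*(-1), C(T(4, -1), 3)) = 1/(√((-1*(-5)*(-1))² + (-150)²)) = 1/(√((5*(-1))² + 22500)) = 1/(√((-5)² + 22500)) = 1/(√(25 + 22500)) = 1/(√22525) = 1/(5*√901) = √901/4505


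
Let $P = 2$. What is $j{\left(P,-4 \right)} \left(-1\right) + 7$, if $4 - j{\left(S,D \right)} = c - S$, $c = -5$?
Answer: $-4$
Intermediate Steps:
$j{\left(S,D \right)} = 9 + S$ ($j{\left(S,D \right)} = 4 - \left(-5 - S\right) = 4 + \left(5 + S\right) = 9 + S$)
$j{\left(P,-4 \right)} \left(-1\right) + 7 = \left(9 + 2\right) \left(-1\right) + 7 = 11 \left(-1\right) + 7 = -11 + 7 = -4$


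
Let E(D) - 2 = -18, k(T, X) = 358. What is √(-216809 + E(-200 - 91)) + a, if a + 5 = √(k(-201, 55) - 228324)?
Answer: -5 + I*√227966 + 35*I*√177 ≈ -5.0 + 943.1*I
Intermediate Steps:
E(D) = -16 (E(D) = 2 - 18 = -16)
a = -5 + I*√227966 (a = -5 + √(358 - 228324) = -5 + √(-227966) = -5 + I*√227966 ≈ -5.0 + 477.46*I)
√(-216809 + E(-200 - 91)) + a = √(-216809 - 16) + (-5 + I*√227966) = √(-216825) + (-5 + I*√227966) = 35*I*√177 + (-5 + I*√227966) = -5 + I*√227966 + 35*I*√177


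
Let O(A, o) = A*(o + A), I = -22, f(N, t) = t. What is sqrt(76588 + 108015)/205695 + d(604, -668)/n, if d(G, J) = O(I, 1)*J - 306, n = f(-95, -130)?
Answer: 154461/65 + sqrt(184603)/205695 ≈ 2376.3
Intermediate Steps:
n = -130
O(A, o) = A*(A + o)
d(G, J) = -306 + 462*J (d(G, J) = (-22*(-22 + 1))*J - 306 = (-22*(-21))*J - 306 = 462*J - 306 = -306 + 462*J)
sqrt(76588 + 108015)/205695 + d(604, -668)/n = sqrt(76588 + 108015)/205695 + (-306 + 462*(-668))/(-130) = sqrt(184603)*(1/205695) + (-306 - 308616)*(-1/130) = sqrt(184603)/205695 - 308922*(-1/130) = sqrt(184603)/205695 + 154461/65 = 154461/65 + sqrt(184603)/205695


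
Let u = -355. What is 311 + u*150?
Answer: -52939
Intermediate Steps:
311 + u*150 = 311 - 355*150 = 311 - 53250 = -52939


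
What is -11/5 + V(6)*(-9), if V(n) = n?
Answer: -281/5 ≈ -56.200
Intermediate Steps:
-11/5 + V(6)*(-9) = -11/5 + 6*(-9) = -11*1/5 - 54 = -11/5 - 54 = -281/5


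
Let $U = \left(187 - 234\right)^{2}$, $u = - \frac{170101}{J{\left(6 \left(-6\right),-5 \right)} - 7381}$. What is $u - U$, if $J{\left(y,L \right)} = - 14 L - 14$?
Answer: $- \frac{16010824}{7325} \approx -2185.8$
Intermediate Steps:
$J{\left(y,L \right)} = -14 - 14 L$
$u = \frac{170101}{7325}$ ($u = - \frac{170101}{\left(-14 - -70\right) - 7381} = - \frac{170101}{\left(-14 + 70\right) - 7381} = - \frac{170101}{56 - 7381} = - \frac{170101}{-7325} = \left(-170101\right) \left(- \frac{1}{7325}\right) = \frac{170101}{7325} \approx 23.222$)
$U = 2209$ ($U = \left(-47\right)^{2} = 2209$)
$u - U = \frac{170101}{7325} - 2209 = - \frac{16010824}{7325}$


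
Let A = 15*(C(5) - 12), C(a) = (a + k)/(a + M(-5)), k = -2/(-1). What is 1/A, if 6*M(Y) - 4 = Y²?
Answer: -59/9990 ≈ -0.0059059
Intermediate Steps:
M(Y) = ⅔ + Y²/6
k = 2 (k = -2*(-1) = 2)
C(a) = (2 + a)/(29/6 + a) (C(a) = (a + 2)/(a + (⅔ + (⅙)*(-5)²)) = (2 + a)/(a + (⅔ + (⅙)*25)) = (2 + a)/(a + (⅔ + 25/6)) = (2 + a)/(a + 29/6) = (2 + a)/(29/6 + a))
A = -9990/59 (A = 15*(6*(2 + 5)/(29 + 6*5) - 12) = 15*(6*7/(29 + 30) - 12) = 15*(6*7/59 - 12) = 15*(6*(1/59)*7 - 12) = 15*(42/59 - 12) = 15*(-666/59) = -9990/59 ≈ -169.32)
1/A = 1/(-9990/59) = -59/9990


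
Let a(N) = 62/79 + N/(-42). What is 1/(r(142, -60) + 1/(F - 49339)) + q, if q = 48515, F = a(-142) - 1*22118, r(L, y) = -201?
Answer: 1155947007427913/23826592311 ≈ 48515.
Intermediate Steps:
a(N) = 62/79 - N/42 (a(N) = 62*(1/79) + N*(-1/42) = 62/79 - N/42)
F = -36686851/1659 (F = (62/79 - 1/42*(-142)) - 1*22118 = (62/79 + 71/21) - 22118 = 6911/1659 - 22118 = -36686851/1659 ≈ -22114.)
1/(r(142, -60) + 1/(F - 49339)) + q = 1/(-201 + 1/(-36686851/1659 - 49339)) + 48515 = 1/(-201 + 1/(-118540252/1659)) + 48515 = 1/(-201 - 1659/118540252) + 48515 = 1/(-23826592311/118540252) + 48515 = -118540252/23826592311 + 48515 = 1155947007427913/23826592311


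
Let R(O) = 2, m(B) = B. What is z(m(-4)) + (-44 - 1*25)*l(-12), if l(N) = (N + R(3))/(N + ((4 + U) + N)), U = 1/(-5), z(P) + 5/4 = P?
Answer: -15921/404 ≈ -39.408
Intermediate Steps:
z(P) = -5/4 + P
U = -1/5 ≈ -0.20000
l(N) = (2 + N)/(19/5 + 2*N) (l(N) = (N + 2)/(N + ((4 - 1/5) + N)) = (2 + N)/(N + (19/5 + N)) = (2 + N)/(19/5 + 2*N))
z(m(-4)) + (-44 - 1*25)*l(-12) = (-5/4 - 4) + (-44 - 1*25)*(5*(2 - 12)/(19 + 10*(-12))) = -21/4 + (-44 - 25)*(5*(-10)/(19 - 120)) = -21/4 - 345*(-10)/(-101) = -21/4 - 345*(-1)*(-10)/101 = -21/4 - 69*50/101 = -21/4 - 3450/101 = -15921/404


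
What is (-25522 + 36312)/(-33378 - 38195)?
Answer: -10790/71573 ≈ -0.15076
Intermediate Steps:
(-25522 + 36312)/(-33378 - 38195) = 10790/(-71573) = 10790*(-1/71573) = -10790/71573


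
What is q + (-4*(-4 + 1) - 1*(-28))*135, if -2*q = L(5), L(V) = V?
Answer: 10795/2 ≈ 5397.5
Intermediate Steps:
q = -5/2 (q = -1/2*5 = -5/2 ≈ -2.5000)
q + (-4*(-4 + 1) - 1*(-28))*135 = -5/2 + (-4*(-4 + 1) - 1*(-28))*135 = -5/2 + (-4*(-3) + 28)*135 = -5/2 + (12 + 28)*135 = -5/2 + 40*135 = -5/2 + 5400 = 10795/2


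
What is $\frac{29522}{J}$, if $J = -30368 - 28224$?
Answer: $- \frac{14761}{29296} \approx -0.50386$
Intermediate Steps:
$J = -58592$
$\frac{29522}{J} = \frac{29522}{-58592} = 29522 \left(- \frac{1}{58592}\right) = - \frac{14761}{29296}$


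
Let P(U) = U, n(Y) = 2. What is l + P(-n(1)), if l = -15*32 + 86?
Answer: -396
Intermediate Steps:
l = -394 (l = -480 + 86 = -394)
l + P(-n(1)) = -394 - 1*2 = -394 - 2 = -396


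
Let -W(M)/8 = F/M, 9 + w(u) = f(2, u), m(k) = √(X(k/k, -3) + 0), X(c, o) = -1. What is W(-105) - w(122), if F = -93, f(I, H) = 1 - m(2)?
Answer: 32/35 + I ≈ 0.91429 + 1.0*I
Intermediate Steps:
m(k) = I (m(k) = √(-1 + 0) = √(-1) = I)
f(I, H) = 1 - I
w(u) = -8 - I (w(u) = -9 + (1 - I) = -8 - I)
W(M) = 744/M (W(M) = -(-744)/M = 744/M)
W(-105) - w(122) = 744/(-105) - (-8 - I) = 744*(-1/105) + (8 + I) = -248/35 + (8 + I) = 32/35 + I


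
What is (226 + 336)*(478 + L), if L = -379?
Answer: 55638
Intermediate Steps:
(226 + 336)*(478 + L) = (226 + 336)*(478 - 379) = 562*99 = 55638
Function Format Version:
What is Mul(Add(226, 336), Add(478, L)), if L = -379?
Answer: 55638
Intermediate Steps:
Mul(Add(226, 336), Add(478, L)) = Mul(Add(226, 336), Add(478, -379)) = Mul(562, 99) = 55638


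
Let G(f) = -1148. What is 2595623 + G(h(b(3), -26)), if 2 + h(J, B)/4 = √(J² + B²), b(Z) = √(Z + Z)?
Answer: 2594475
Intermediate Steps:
b(Z) = √2*√Z (b(Z) = √(2*Z) = √2*√Z)
h(J, B) = -8 + 4*√(B² + J²) (h(J, B) = -8 + 4*√(J² + B²) = -8 + 4*√(B² + J²))
2595623 + G(h(b(3), -26)) = 2595623 - 1148 = 2594475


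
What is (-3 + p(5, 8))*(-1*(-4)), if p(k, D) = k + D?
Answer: 40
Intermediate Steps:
p(k, D) = D + k
(-3 + p(5, 8))*(-1*(-4)) = (-3 + (8 + 5))*(-1*(-4)) = (-3 + 13)*4 = 10*4 = 40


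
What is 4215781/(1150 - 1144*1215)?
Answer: -4215781/1388810 ≈ -3.0355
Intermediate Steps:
4215781/(1150 - 1144*1215) = 4215781/(1150 - 1389960) = 4215781/(-1388810) = 4215781*(-1/1388810) = -4215781/1388810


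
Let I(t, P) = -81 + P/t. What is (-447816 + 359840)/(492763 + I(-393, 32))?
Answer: -17287284/96811997 ≈ -0.17857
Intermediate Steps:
(-447816 + 359840)/(492763 + I(-393, 32)) = (-447816 + 359840)/(492763 + (-81 + 32/(-393))) = -87976/(492763 + (-81 + 32*(-1/393))) = -87976/(492763 + (-81 - 32/393)) = -87976/(492763 - 31865/393) = -87976/193623994/393 = -87976*393/193623994 = -17287284/96811997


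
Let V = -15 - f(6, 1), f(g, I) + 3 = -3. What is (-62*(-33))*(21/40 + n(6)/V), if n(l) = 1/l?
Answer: 186527/180 ≈ 1036.3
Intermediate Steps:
f(g, I) = -6 (f(g, I) = -3 - 3 = -6)
V = -9 (V = -15 - 1*(-6) = -15 + 6 = -9)
(-62*(-33))*(21/40 + n(6)/V) = (-62*(-33))*(21/40 + 1/(6*(-9))) = 2046*(21*(1/40) + (1/6)*(-1/9)) = 2046*(21/40 - 1/54) = 2046*(547/1080) = 186527/180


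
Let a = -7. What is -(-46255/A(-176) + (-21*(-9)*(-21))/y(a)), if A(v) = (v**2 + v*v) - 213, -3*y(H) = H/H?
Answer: -735080018/61739 ≈ -11906.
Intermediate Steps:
y(H) = -1/3 (y(H) = -H/(3*H) = -1/3*1 = -1/3)
A(v) = -213 + 2*v**2 (A(v) = (v**2 + v**2) - 213 = 2*v**2 - 213 = -213 + 2*v**2)
-(-46255/A(-176) + (-21*(-9)*(-21))/y(a)) = -(-46255/(-213 + 2*(-176)**2) + (-21*(-9)*(-21))/(-1/3)) = -(-46255/(-213 + 2*30976) + (189*(-21))*(-3)) = -(-46255/(-213 + 61952) - 3969*(-3)) = -(-46255/61739 + 11907) = -1*735080018/61739 = -735080018/61739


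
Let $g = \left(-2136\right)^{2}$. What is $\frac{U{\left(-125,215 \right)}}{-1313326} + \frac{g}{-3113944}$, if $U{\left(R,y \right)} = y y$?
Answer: $- \frac{766998335387}{511202952218} \approx -1.5004$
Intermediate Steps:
$U{\left(R,y \right)} = y^{2}$
$g = 4562496$
$\frac{U{\left(-125,215 \right)}}{-1313326} + \frac{g}{-3113944} = \frac{215^{2}}{-1313326} + \frac{4562496}{-3113944} = 46225 \left(- \frac{1}{1313326}\right) + 4562496 \left(- \frac{1}{3113944}\right) = - \frac{46225}{1313326} - \frac{570312}{389243} = - \frac{766998335387}{511202952218}$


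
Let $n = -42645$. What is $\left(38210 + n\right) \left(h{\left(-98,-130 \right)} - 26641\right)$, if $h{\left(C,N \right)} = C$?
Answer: $118587465$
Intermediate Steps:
$\left(38210 + n\right) \left(h{\left(-98,-130 \right)} - 26641\right) = \left(38210 - 42645\right) \left(-98 - 26641\right) = \left(-4435\right) \left(-26739\right) = 118587465$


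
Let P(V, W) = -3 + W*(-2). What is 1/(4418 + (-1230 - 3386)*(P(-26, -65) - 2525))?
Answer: 1/11073586 ≈ 9.0305e-8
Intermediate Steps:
P(V, W) = -3 - 2*W
1/(4418 + (-1230 - 3386)*(P(-26, -65) - 2525)) = 1/(4418 + (-1230 - 3386)*((-3 - 2*(-65)) - 2525)) = 1/(4418 - 4616*((-3 + 130) - 2525)) = 1/(4418 - 4616*(127 - 2525)) = 1/(4418 - 4616*(-2398)) = 1/(4418 + 11069168) = 1/11073586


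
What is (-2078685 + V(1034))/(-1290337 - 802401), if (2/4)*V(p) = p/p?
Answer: 2078683/2092738 ≈ 0.99328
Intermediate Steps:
V(p) = 2 (V(p) = 2*(p/p) = 2*1 = 2)
(-2078685 + V(1034))/(-1290337 - 802401) = (-2078685 + 2)/(-1290337 - 802401) = -2078683/(-2092738) = -2078683*(-1/2092738) = 2078683/2092738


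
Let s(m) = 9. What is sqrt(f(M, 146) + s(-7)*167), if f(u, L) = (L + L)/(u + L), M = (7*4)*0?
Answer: sqrt(1505) ≈ 38.794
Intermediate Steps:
M = 0 (M = 28*0 = 0)
f(u, L) = 2*L/(L + u) (f(u, L) = (2*L)/(L + u) = 2*L/(L + u))
sqrt(f(M, 146) + s(-7)*167) = sqrt(2*146/(146 + 0) + 9*167) = sqrt(2*146/146 + 1503) = sqrt(2*146*(1/146) + 1503) = sqrt(2 + 1503) = sqrt(1505)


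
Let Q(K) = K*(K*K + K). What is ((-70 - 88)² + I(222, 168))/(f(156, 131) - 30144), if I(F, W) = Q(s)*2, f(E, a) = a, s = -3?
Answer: -24928/30013 ≈ -0.83057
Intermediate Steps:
Q(K) = K*(K + K²) (Q(K) = K*(K² + K) = K*(K + K²))
I(F, W) = -36 (I(F, W) = ((-3)²*(1 - 3))*2 = (9*(-2))*2 = -18*2 = -36)
((-70 - 88)² + I(222, 168))/(f(156, 131) - 30144) = ((-70 - 88)² - 36)/(131 - 30144) = ((-158)² - 36)/(-30013) = (24964 - 36)*(-1/30013) = 24928*(-1/30013) = -24928/30013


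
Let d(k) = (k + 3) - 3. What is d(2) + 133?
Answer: 135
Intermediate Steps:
d(k) = k (d(k) = (3 + k) - 3 = k)
d(2) + 133 = 2 + 133 = 135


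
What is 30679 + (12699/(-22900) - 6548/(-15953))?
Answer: 11207713154353/365323700 ≈ 30679.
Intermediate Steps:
30679 + (12699/(-22900) - 6548/(-15953)) = 30679 + (12699*(-1/22900) - 6548*(-1/15953)) = 30679 + (-12699/22900 + 6548/15953) = 30679 - 52637947/365323700 = 11207713154353/365323700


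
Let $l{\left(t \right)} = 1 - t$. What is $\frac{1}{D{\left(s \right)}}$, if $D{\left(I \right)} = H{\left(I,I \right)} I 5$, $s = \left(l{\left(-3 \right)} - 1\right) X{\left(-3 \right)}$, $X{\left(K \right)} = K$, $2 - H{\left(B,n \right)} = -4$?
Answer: $- \frac{1}{270} \approx -0.0037037$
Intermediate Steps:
$H{\left(B,n \right)} = 6$ ($H{\left(B,n \right)} = 2 - -4 = 2 + 4 = 6$)
$s = -9$ ($s = \left(\left(1 - -3\right) - 1\right) \left(-3\right) = \left(\left(1 + 3\right) - 1\right) \left(-3\right) = \left(4 - 1\right) \left(-3\right) = 3 \left(-3\right) = -9$)
$D{\left(I \right)} = 30 I$ ($D{\left(I \right)} = 6 I 5 = 30 I$)
$\frac{1}{D{\left(s \right)}} = \frac{1}{30 \left(-9\right)} = \frac{1}{-270} = - \frac{1}{270}$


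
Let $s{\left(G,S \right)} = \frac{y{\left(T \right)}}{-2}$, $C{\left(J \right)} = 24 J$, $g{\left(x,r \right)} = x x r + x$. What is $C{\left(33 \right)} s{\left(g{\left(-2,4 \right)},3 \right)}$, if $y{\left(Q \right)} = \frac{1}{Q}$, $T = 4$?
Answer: $-99$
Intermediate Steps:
$g{\left(x,r \right)} = x + r x^{2}$ ($g{\left(x,r \right)} = x^{2} r + x = r x^{2} + x = x + r x^{2}$)
$s{\left(G,S \right)} = - \frac{1}{8}$ ($s{\left(G,S \right)} = \frac{1}{4 \left(-2\right)} = \frac{1}{4} \left(- \frac{1}{2}\right) = - \frac{1}{8}$)
$C{\left(33 \right)} s{\left(g{\left(-2,4 \right)},3 \right)} = 24 \cdot 33 \left(- \frac{1}{8}\right) = 792 \left(- \frac{1}{8}\right) = -99$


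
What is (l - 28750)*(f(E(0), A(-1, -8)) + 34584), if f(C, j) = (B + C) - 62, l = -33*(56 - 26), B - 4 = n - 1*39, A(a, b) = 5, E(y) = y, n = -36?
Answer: -1024572740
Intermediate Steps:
B = -71 (B = 4 + (-36 - 1*39) = 4 + (-36 - 39) = 4 - 75 = -71)
l = -990 (l = -33*30 = -990)
f(C, j) = -133 + C (f(C, j) = (-71 + C) - 62 = -133 + C)
(l - 28750)*(f(E(0), A(-1, -8)) + 34584) = (-990 - 28750)*((-133 + 0) + 34584) = -29740*(-133 + 34584) = -29740*34451 = -1024572740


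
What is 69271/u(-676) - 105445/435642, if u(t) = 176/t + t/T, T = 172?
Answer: -73100688101593/4422201942 ≈ -16530.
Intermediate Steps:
u(t) = 176/t + t/172
69271/u(-676) - 105445/435642 = 69271/(176/(-676) + (1/172)*(-676)) - 105445/435642 = 69271/(176*(-1/676) - 169/43) - 105445*1/435642 = 69271/(-44/169 - 169/43) - 105445/435642 = 69271/(-30453/7267) - 105445/435642 = 69271*(-7267/30453) - 105445/435642 = -503392357/30453 - 105445/435642 = -73100688101593/4422201942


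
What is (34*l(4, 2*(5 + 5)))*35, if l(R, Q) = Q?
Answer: 23800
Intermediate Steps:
(34*l(4, 2*(5 + 5)))*35 = (34*(2*(5 + 5)))*35 = (34*(2*10))*35 = (34*20)*35 = 680*35 = 23800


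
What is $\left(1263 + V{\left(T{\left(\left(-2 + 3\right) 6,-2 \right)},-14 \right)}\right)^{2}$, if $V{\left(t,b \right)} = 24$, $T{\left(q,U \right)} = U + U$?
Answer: $1656369$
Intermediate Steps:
$T{\left(q,U \right)} = 2 U$
$\left(1263 + V{\left(T{\left(\left(-2 + 3\right) 6,-2 \right)},-14 \right)}\right)^{2} = \left(1263 + 24\right)^{2} = 1287^{2} = 1656369$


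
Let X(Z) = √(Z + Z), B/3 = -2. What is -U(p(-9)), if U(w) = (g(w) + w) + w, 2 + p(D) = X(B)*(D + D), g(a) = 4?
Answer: 72*I*√3 ≈ 124.71*I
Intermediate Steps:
B = -6 (B = 3*(-2) = -6)
X(Z) = √2*√Z (X(Z) = √(2*Z) = √2*√Z)
p(D) = -2 + 4*I*D*√3 (p(D) = -2 + (√2*√(-6))*(D + D) = -2 + (√2*(I*√6))*(2*D) = -2 + (2*I*√3)*(2*D) = -2 + 4*I*D*√3)
U(w) = 4 + 2*w (U(w) = (4 + w) + w = 4 + 2*w)
-U(p(-9)) = -(4 + 2*(-2 + 4*I*(-9)*√3)) = -(4 + 2*(-2 - 36*I*√3)) = -(4 + (-4 - 72*I*√3)) = -(-72)*I*√3 = 72*I*√3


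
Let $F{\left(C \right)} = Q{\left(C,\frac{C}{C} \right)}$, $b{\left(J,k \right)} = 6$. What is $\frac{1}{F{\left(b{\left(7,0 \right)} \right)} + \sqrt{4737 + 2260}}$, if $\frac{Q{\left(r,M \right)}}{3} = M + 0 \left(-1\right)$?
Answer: $- \frac{3}{6988} + \frac{\sqrt{6997}}{6988} \approx 0.011541$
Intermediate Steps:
$Q{\left(r,M \right)} = 3 M$ ($Q{\left(r,M \right)} = 3 \left(M + 0 \left(-1\right)\right) = 3 \left(M + 0\right) = 3 M$)
$F{\left(C \right)} = 3$ ($F{\left(C \right)} = 3 \frac{C}{C} = 3 \cdot 1 = 3$)
$\frac{1}{F{\left(b{\left(7,0 \right)} \right)} + \sqrt{4737 + 2260}} = \frac{1}{3 + \sqrt{4737 + 2260}} = \frac{1}{3 + \sqrt{6997}}$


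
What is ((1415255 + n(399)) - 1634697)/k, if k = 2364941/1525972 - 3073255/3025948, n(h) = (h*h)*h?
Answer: 18268538599788174887/154155463138 ≈ 1.1851e+8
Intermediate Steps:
n(h) = h³ (n(h) = h²*h = h³)
k = 154155463138/288594495091 (k = 2364941*(1/1525972) - 3073255*1/3025948 = 2364941/1525972 - 3073255/3025948 = 154155463138/288594495091 ≈ 0.53416)
((1415255 + n(399)) - 1634697)/k = ((1415255 + 399³) - 1634697)/(154155463138/288594495091) = ((1415255 + 63521199) - 1634697)*(288594495091/154155463138) = (64936454 - 1634697)*(288594495091/154155463138) = 63301757*(288594495091/154155463138) = 18268538599788174887/154155463138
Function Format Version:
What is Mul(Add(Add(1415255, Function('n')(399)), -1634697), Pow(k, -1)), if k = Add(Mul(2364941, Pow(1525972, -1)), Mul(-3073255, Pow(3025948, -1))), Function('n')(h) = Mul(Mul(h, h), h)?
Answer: Rational(18268538599788174887, 154155463138) ≈ 1.1851e+8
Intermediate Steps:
Function('n')(h) = Pow(h, 3) (Function('n')(h) = Mul(Pow(h, 2), h) = Pow(h, 3))
k = Rational(154155463138, 288594495091) (k = Add(Mul(2364941, Rational(1, 1525972)), Mul(-3073255, Rational(1, 3025948))) = Add(Rational(2364941, 1525972), Rational(-3073255, 3025948)) = Rational(154155463138, 288594495091) ≈ 0.53416)
Mul(Add(Add(1415255, Function('n')(399)), -1634697), Pow(k, -1)) = Mul(Add(Add(1415255, Pow(399, 3)), -1634697), Pow(Rational(154155463138, 288594495091), -1)) = Mul(Add(Add(1415255, 63521199), -1634697), Rational(288594495091, 154155463138)) = Mul(Add(64936454, -1634697), Rational(288594495091, 154155463138)) = Mul(63301757, Rational(288594495091, 154155463138)) = Rational(18268538599788174887, 154155463138)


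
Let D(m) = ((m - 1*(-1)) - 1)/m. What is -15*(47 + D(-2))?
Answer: -720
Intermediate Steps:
D(m) = 1 (D(m) = ((m + 1) - 1)/m = ((1 + m) - 1)/m = m/m = 1)
-15*(47 + D(-2)) = -15*(47 + 1) = -15*48 = -720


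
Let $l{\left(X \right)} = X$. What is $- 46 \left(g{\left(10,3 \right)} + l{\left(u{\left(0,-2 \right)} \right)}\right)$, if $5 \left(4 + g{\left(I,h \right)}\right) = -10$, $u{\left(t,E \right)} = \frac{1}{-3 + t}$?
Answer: $\frac{874}{3} \approx 291.33$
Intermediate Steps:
$g{\left(I,h \right)} = -6$ ($g{\left(I,h \right)} = -4 + \frac{1}{5} \left(-10\right) = -4 - 2 = -6$)
$- 46 \left(g{\left(10,3 \right)} + l{\left(u{\left(0,-2 \right)} \right)}\right) = - 46 \left(-6 + \frac{1}{-3 + 0}\right) = - 46 \left(-6 + \frac{1}{-3}\right) = - 46 \left(-6 - \frac{1}{3}\right) = \left(-46\right) \left(- \frac{19}{3}\right) = \frac{874}{3}$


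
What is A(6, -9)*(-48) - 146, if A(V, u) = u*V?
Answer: 2446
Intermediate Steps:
A(V, u) = V*u
A(6, -9)*(-48) - 146 = (6*(-9))*(-48) - 146 = -54*(-48) - 146 = 2592 - 146 = 2446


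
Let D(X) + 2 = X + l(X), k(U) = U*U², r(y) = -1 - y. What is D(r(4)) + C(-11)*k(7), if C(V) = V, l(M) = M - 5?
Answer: -3790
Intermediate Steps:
l(M) = -5 + M
k(U) = U³
D(X) = -7 + 2*X (D(X) = -2 + (X + (-5 + X)) = -2 + (-5 + 2*X) = -7 + 2*X)
D(r(4)) + C(-11)*k(7) = (-7 + 2*(-1 - 1*4)) - 11*7³ = (-7 + 2*(-1 - 4)) - 11*343 = (-7 + 2*(-5)) - 3773 = (-7 - 10) - 3773 = -17 - 3773 = -3790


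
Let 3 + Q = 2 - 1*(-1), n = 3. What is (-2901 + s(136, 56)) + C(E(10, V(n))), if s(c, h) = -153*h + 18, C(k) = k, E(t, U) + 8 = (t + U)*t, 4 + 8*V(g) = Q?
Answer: -11364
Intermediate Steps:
Q = 0 (Q = -3 + (2 - 1*(-1)) = -3 + (2 + 1) = -3 + 3 = 0)
V(g) = -½ (V(g) = -½ + (⅛)*0 = -½ + 0 = -½)
E(t, U) = -8 + t*(U + t) (E(t, U) = -8 + (t + U)*t = -8 + (U + t)*t = -8 + t*(U + t))
s(c, h) = 18 - 153*h
(-2901 + s(136, 56)) + C(E(10, V(n))) = (-2901 + (18 - 153*56)) + (-8 + 10² - ½*10) = (-2901 + (18 - 8568)) + (-8 + 100 - 5) = (-2901 - 8550) + 87 = -11451 + 87 = -11364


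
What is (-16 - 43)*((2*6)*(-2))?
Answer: 1416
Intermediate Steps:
(-16 - 43)*((2*6)*(-2)) = -708*(-2) = -59*(-24) = 1416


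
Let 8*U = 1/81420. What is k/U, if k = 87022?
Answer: 56682649920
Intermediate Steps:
U = 1/651360 (U = (⅛)/81420 = (⅛)*(1/81420) = 1/651360 ≈ 1.5352e-6)
k/U = 87022/(1/651360) = 87022*651360 = 56682649920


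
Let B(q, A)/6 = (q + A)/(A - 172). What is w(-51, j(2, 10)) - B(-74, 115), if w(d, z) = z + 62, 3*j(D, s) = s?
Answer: 3970/57 ≈ 69.649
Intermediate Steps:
j(D, s) = s/3
w(d, z) = 62 + z
B(q, A) = 6*(A + q)/(-172 + A) (B(q, A) = 6*((q + A)/(A - 172)) = 6*((A + q)/(-172 + A)) = 6*(A + q)/(-172 + A))
w(-51, j(2, 10)) - B(-74, 115) = (62 + (⅓)*10) - 6*(115 - 74)/(-172 + 115) = (62 + 10/3) - 6*41/(-57) = 196/3 - 6*(-1)*41/57 = 196/3 - 1*(-82/19) = 196/3 + 82/19 = 3970/57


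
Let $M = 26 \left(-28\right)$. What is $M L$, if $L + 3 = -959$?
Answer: $700336$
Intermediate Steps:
$L = -962$ ($L = -3 - 959 = -962$)
$M = -728$
$M L = \left(-728\right) \left(-962\right) = 700336$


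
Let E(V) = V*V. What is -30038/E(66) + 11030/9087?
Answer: -37484771/6597162 ≈ -5.6820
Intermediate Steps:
E(V) = V**2
-30038/E(66) + 11030/9087 = -30038/(66**2) + 11030/9087 = -30038/4356 + 11030*(1/9087) = -30038*1/4356 + 11030/9087 = -15019/2178 + 11030/9087 = -37484771/6597162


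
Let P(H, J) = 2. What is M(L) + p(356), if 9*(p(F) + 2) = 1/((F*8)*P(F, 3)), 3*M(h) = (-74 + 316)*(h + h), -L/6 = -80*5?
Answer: 19849318273/51264 ≈ 3.8720e+5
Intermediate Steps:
L = 2400 (L = -(-480)*5 = -6*(-400) = 2400)
M(h) = 484*h/3 (M(h) = ((-74 + 316)*(h + h))/3 = (242*(2*h))/3 = (484*h)/3 = 484*h/3)
p(F) = -2 + 1/(144*F) (p(F) = -2 + 1/(9*(((F*8)*2))) = -2 + 1/(9*(((8*F)*2))) = -2 + 1/(9*((16*F))) = -2 + (1/(16*F))/9 = -2 + 1/(144*F))
M(L) + p(356) = (484/3)*2400 + (-2 + (1/144)/356) = 387200 + (-2 + (1/144)*(1/356)) = 387200 + (-2 + 1/51264) = 387200 - 102527/51264 = 19849318273/51264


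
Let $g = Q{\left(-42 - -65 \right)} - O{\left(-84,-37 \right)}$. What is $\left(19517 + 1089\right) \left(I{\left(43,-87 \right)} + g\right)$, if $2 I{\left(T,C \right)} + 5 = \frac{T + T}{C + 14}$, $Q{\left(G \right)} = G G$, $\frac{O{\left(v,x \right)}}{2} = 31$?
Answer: $\frac{697832493}{73} \approx 9.5593 \cdot 10^{6}$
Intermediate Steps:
$O{\left(v,x \right)} = 62$ ($O{\left(v,x \right)} = 2 \cdot 31 = 62$)
$Q{\left(G \right)} = G^{2}$
$I{\left(T,C \right)} = - \frac{5}{2} + \frac{T}{14 + C}$ ($I{\left(T,C \right)} = - \frac{5}{2} + \frac{\left(T + T\right) \frac{1}{C + 14}}{2} = - \frac{5}{2} + \frac{2 T \frac{1}{14 + C}}{2} = - \frac{5}{2} + \frac{T}{14 + C}$)
$g = 467$ ($g = \left(-42 - -65\right)^{2} - 62 = \left(-42 + 65\right)^{2} - 62 = 23^{2} - 62 = 529 - 62 = 467$)
$\left(19517 + 1089\right) \left(I{\left(43,-87 \right)} + g\right) = \left(19517 + 1089\right) \left(\frac{-35 + 43 - - \frac{435}{2}}{14 - 87} + 467\right) = 20606 \left(\frac{-35 + 43 + \frac{435}{2}}{-73} + 467\right) = 20606 \left(\left(- \frac{1}{73}\right) \frac{451}{2} + 467\right) = 20606 \left(- \frac{451}{146} + 467\right) = 20606 \cdot \frac{67731}{146} = \frac{697832493}{73}$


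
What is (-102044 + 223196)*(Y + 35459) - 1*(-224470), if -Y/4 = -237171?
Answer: 119231117206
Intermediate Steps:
Y = 948684 (Y = -4*(-237171) = 948684)
(-102044 + 223196)*(Y + 35459) - 1*(-224470) = (-102044 + 223196)*(948684 + 35459) - 1*(-224470) = 121152*984143 + 224470 = 119230892736 + 224470 = 119231117206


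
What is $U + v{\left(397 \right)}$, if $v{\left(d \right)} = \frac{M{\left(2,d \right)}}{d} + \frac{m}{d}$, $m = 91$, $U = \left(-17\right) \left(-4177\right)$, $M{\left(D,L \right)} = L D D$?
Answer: $\frac{28192252}{397} \approx 71013.0$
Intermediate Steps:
$M{\left(D,L \right)} = L D^{2}$ ($M{\left(D,L \right)} = D L D = L D^{2}$)
$U = 71009$
$v{\left(d \right)} = 4 + \frac{91}{d}$ ($v{\left(d \right)} = \frac{d 2^{2}}{d} + \frac{91}{d} = \frac{d 4}{d} + \frac{91}{d} = \frac{4 d}{d} + \frac{91}{d} = 4 + \frac{91}{d}$)
$U + v{\left(397 \right)} = 71009 + \left(4 + \frac{91}{397}\right) = 71009 + \frac{1679}{397} = \frac{28192252}{397}$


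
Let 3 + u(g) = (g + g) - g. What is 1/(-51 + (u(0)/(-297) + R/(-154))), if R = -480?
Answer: -63/3016 ≈ -0.020889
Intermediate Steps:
u(g) = -3 + g (u(g) = -3 + ((g + g) - g) = -3 + (2*g - g) = -3 + g)
1/(-51 + (u(0)/(-297) + R/(-154))) = 1/(-51 + ((-3 + 0)/(-297) - 480/(-154))) = 1/(-51 + (-3*(-1/297) - 480*(-1/154))) = 1/(-51 + (1/99 + 240/77)) = 1/(-51 + 197/63) = 1/(-3016/63) = -63/3016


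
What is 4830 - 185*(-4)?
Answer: 5570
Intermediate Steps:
4830 - 185*(-4) = 4830 + 740 = 5570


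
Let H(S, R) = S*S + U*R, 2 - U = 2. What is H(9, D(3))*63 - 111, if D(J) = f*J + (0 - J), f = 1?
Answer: 4992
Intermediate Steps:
U = 0 (U = 2 - 1*2 = 2 - 2 = 0)
D(J) = 0 (D(J) = 1*J + (0 - J) = J - J = 0)
H(S, R) = S² (H(S, R) = S*S + 0*R = S² + 0 = S²)
H(9, D(3))*63 - 111 = 9²*63 - 111 = 81*63 - 111 = 5103 - 111 = 4992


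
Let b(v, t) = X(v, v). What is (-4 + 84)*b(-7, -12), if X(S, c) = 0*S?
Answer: 0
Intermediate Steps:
X(S, c) = 0
b(v, t) = 0
(-4 + 84)*b(-7, -12) = (-4 + 84)*0 = 80*0 = 0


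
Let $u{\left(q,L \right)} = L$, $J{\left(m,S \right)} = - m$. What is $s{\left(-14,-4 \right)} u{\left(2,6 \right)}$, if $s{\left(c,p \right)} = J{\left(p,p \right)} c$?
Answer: $-336$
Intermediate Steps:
$s{\left(c,p \right)} = - c p$ ($s{\left(c,p \right)} = - p c = - c p$)
$s{\left(-14,-4 \right)} u{\left(2,6 \right)} = \left(-1\right) \left(-14\right) \left(-4\right) 6 = \left(-56\right) 6 = -336$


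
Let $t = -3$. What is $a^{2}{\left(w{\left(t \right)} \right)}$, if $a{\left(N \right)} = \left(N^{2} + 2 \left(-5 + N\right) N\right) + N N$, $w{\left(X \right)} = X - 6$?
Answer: $171396$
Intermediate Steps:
$w{\left(X \right)} = -6 + X$ ($w{\left(X \right)} = X - 6 = -6 + X$)
$a{\left(N \right)} = 2 N^{2} + N \left(-10 + 2 N\right)$ ($a{\left(N \right)} = \left(N^{2} + \left(-10 + 2 N\right) N\right) + N^{2} = \left(N^{2} + N \left(-10 + 2 N\right)\right) + N^{2} = 2 N^{2} + N \left(-10 + 2 N\right)$)
$a^{2}{\left(w{\left(t \right)} \right)} = \left(2 \left(-6 - 3\right) \left(-5 + 2 \left(-6 - 3\right)\right)\right)^{2} = \left(2 \left(-9\right) \left(-5 + 2 \left(-9\right)\right)\right)^{2} = \left(2 \left(-9\right) \left(-5 - 18\right)\right)^{2} = \left(2 \left(-9\right) \left(-23\right)\right)^{2} = 414^{2} = 171396$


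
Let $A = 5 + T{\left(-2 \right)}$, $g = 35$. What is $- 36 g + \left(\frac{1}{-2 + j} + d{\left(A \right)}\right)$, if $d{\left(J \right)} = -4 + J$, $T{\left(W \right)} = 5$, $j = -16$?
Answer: $- \frac{22573}{18} \approx -1254.1$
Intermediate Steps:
$A = 10$ ($A = 5 + 5 = 10$)
$- 36 g + \left(\frac{1}{-2 + j} + d{\left(A \right)}\right) = \left(-36\right) 35 + \left(\frac{1}{-2 - 16} + \left(-4 + 10\right)\right) = -1260 + \left(\frac{1}{-18} + 6\right) = -1260 + \left(- \frac{1}{18} + 6\right) = -1260 + \frac{107}{18} = - \frac{22573}{18}$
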